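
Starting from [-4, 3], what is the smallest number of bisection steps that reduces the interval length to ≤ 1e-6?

Width after n steps is 7/2^n. Need 2^n ≥ 7/1e-6 = 7000000.
2^22 = 4194304 < 7000000 ≤ 2^23 = 8388608, so n = 23.

23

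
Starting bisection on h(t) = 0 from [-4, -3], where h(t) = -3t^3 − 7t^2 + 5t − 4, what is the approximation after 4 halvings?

midpoint -3.5: h = 21.375 > 0 → [-3.5, -3]
midpoint -3.25: h = 8.796875 > 0 → [-3.25, -3]
midpoint -3.125: h = 3.568359 > 0 → [-3.125, -3]
midpoint -3.0625: h = 1.2039 > 0 → [-3.0625, -3]

-3.0625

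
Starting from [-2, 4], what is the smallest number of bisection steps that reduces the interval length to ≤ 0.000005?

Width after n steps is 6/2^n. Need 2^n ≥ 6/0.000005 = 1200000.
2^20 = 1048576 < 1200000 ≤ 2^21 = 2097152, so n = 21.

21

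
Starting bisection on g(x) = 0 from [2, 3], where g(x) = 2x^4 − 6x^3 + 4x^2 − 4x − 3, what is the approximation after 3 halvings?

x = 2.5 gives g = -3.625, negative; keep [2.5, 3]
x = 2.75 gives g = 5.851562, positive; keep [2.5, 2.75]
x = 2.625 gives g = 0.496582, positive; keep [2.5, 2.625]

2.625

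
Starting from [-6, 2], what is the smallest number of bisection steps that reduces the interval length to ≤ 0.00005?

Width after n steps is 8/2^n. Need 2^n ≥ 8/0.00005 = 160000.
2^17 = 131072 < 160000 ≤ 2^18 = 262144, so n = 18.

18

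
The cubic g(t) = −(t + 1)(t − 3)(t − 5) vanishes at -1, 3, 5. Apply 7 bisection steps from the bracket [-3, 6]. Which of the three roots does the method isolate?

g(1.5) = -13.125 < 0, so the root lies in [-3, 1.5]
g(-0.75) = -5.390625 < 0, so the root lies in [-3, -0.75]
g(-1.875) = 29.326172 > 0, so the root lies in [-1.875, -0.75]
g(-1.3125) = 8.5071 > 0, so the root lies in [-1.3125, -0.75]
g(-1.03125) = 0.7598 > 0, so the root lies in [-1.03125, -0.75]
g(-0.890625) = -2.5067 < 0, so the root lies in [-1.03125, -0.890625]
g(-0.9609375) = -0.9223 < 0, so the root lies in [-1.03125, -0.9609375]

-1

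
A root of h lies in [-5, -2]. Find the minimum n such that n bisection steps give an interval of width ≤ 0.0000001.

Width after n steps is 3/2^n. Need 2^n ≥ 3/0.0000001 = 30000000.
2^24 = 16777216 < 30000000 ≤ 2^25 = 33554432, so n = 25.

25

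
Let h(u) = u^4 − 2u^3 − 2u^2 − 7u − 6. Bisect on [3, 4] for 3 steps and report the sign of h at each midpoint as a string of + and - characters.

+-+

h(3.5) = 9.3125 > 0, so the root lies in [3, 3.5]
h(3.25) = -6.964844 < 0, so the root lies in [3.25, 3.5]
h(3.375) = 0.453369 > 0, so the root lies in [3.25, 3.375]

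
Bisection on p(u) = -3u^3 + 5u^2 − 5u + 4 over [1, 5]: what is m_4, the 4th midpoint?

1.25

u = 3 gives p = -47, negative; keep [1, 3]
u = 2 gives p = -10, negative; keep [1, 2]
u = 1.5 gives p = -2.375, negative; keep [1, 1.5]
u = 1.25 gives p = -0.2969, negative; keep [1, 1.25]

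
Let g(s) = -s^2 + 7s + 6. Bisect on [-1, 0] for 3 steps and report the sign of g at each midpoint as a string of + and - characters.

++-

m = -0.5, g(m) = 2.25 (+); new bracket [-1, -0.5]
m = -0.75, g(m) = 0.1875 (+); new bracket [-1, -0.75]
m = -0.875, g(m) = -0.890625 (−); new bracket [-0.875, -0.75]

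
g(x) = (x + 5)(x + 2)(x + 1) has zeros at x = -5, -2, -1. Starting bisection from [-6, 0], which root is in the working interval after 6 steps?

-5

m = -3, g(m) = 4 (+); new bracket [-6, -3]
m = -4.5, g(m) = 4.375 (+); new bracket [-6, -4.5]
m = -5.25, g(m) = -3.453125 (−); new bracket [-5.25, -4.5]
m = -4.875, g(m) = 1.3926 (+); new bracket [-5.25, -4.875]
m = -5.0625, g(m) = -0.7776 (−); new bracket [-5.0625, -4.875]
m = -4.96875, g(m) = 0.3682 (+); new bracket [-5.0625, -4.96875]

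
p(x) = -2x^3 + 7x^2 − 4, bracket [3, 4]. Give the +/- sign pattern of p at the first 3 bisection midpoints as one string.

midpoint 3.5: p = -4 < 0 → [3, 3.5]
midpoint 3.25: p = 1.28125 > 0 → [3.25, 3.5]
midpoint 3.375: p = -1.152344 < 0 → [3.25, 3.375]

-+-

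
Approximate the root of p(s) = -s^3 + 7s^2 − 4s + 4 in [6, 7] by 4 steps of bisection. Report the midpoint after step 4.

m = 6.5, p(m) = -0.875 (−); new bracket [6, 6.5]
m = 6.25, p(m) = 8.296875 (+); new bracket [6.25, 6.5]
m = 6.375, p(m) = 3.900391 (+); new bracket [6.375, 6.5]
m = 6.4375, p(m) = 1.5608 (+); new bracket [6.4375, 6.5]

6.4375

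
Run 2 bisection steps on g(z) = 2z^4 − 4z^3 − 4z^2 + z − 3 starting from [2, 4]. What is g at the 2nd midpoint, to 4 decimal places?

z = 3 gives g = 18, positive; keep [2, 3]
z = 2.5 gives g = -9.875, negative; keep [2.5, 3]

-9.8750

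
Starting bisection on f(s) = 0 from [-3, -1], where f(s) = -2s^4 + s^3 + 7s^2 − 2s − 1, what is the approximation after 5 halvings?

-1.6875

s = -2 gives f = -9, negative; keep [-2, -1]
s = -1.5 gives f = 4.25, positive; keep [-2, -1.5]
s = -1.75 gives f = -0.179688, negative; keep [-1.75, -1.5]
s = -1.625 gives f = 2.4976, positive; keep [-1.75, -1.625]
s = -1.6875 gives f = 1.2849, positive; keep [-1.75, -1.6875]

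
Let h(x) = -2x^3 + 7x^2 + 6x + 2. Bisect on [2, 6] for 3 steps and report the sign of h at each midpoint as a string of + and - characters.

m = 4, h(m) = 10 (+); new bracket [4, 6]
m = 5, h(m) = -43 (−); new bracket [4, 5]
m = 4.5, h(m) = -11.5 (−); new bracket [4, 4.5]

+--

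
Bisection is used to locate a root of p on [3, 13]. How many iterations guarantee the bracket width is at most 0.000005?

21

Width after n steps is 10/2^n. Need 2^n ≥ 10/0.000005 = 2000000.
2^20 = 1048576 < 2000000 ≤ 2^21 = 2097152, so n = 21.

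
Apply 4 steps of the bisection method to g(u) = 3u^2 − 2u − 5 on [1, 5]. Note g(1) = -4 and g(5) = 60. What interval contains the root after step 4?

u = 3 gives g = 16, positive; keep [1, 3]
u = 2 gives g = 3, positive; keep [1, 2]
u = 1.5 gives g = -1.25, negative; keep [1.5, 2]
u = 1.75 gives g = 0.6875, positive; keep [1.5, 1.75]

[1.5, 1.75]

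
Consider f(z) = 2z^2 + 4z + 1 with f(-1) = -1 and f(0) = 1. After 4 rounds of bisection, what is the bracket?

[-0.3125, -0.25]

f(-0.5) = -0.5 < 0, so the root lies in [-0.5, 0]
f(-0.25) = 0.125 > 0, so the root lies in [-0.5, -0.25]
f(-0.375) = -0.21875 < 0, so the root lies in [-0.375, -0.25]
f(-0.3125) = -0.0547 < 0, so the root lies in [-0.3125, -0.25]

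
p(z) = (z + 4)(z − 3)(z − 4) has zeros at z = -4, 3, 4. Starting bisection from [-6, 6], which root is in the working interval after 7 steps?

-4

p(0) = 48 > 0, so the root lies in [-6, 0]
p(-3) = 42 > 0, so the root lies in [-6, -3]
p(-4.5) = -31.875 < 0, so the root lies in [-4.5, -3]
p(-3.75) = 13.0781 > 0, so the root lies in [-4.5, -3.75]
p(-4.125) = -7.2363 < 0, so the root lies in [-4.125, -3.75]
p(-3.9375) = 3.4417 > 0, so the root lies in [-4.125, -3.9375]
p(-4.03125) = -1.7647 < 0, so the root lies in [-4.03125, -3.9375]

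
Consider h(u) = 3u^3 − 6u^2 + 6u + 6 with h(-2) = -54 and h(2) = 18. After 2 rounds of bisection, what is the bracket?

h(0) = 6 > 0, so the root lies in [-2, 0]
h(-1) = -9 < 0, so the root lies in [-1, 0]

[-1, 0]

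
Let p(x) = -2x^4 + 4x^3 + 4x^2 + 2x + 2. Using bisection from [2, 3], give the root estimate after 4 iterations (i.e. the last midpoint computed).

midpoint 2.5: p = 16.375 > 0 → [2.5, 3]
midpoint 2.75: p = 6.554688 > 0 → [2.75, 3]
midpoint 2.875: p = -0.773926 < 0 → [2.75, 2.875]
midpoint 2.8125: p = 3.1137 > 0 → [2.8125, 2.875]

2.8125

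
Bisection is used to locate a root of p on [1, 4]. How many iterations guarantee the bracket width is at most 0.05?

Width after n steps is 3/2^n. Need 2^n ≥ 3/0.05 = 60.
2^5 = 32 < 60 ≤ 2^6 = 64, so n = 6.

6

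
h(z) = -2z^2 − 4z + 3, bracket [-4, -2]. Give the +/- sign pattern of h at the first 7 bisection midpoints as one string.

h(-3) = -3 < 0, so the root lies in [-3, -2]
h(-2.5) = 0.5 > 0, so the root lies in [-3, -2.5]
h(-2.75) = -1.125 < 0, so the root lies in [-2.75, -2.5]
h(-2.625) = -0.2812 < 0, so the root lies in [-2.625, -2.5]
h(-2.5625) = 0.1172 > 0, so the root lies in [-2.625, -2.5625]
h(-2.59375) = -0.0801 < 0, so the root lies in [-2.59375, -2.5625]
h(-2.578125) = 0.019 > 0, so the root lies in [-2.59375, -2.578125]

-+--+-+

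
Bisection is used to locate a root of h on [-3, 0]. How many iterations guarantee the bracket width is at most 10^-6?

Width after n steps is 3/2^n. Need 2^n ≥ 3/10^-6 = 3000000.
2^21 = 2097152 < 3000000 ≤ 2^22 = 4194304, so n = 22.

22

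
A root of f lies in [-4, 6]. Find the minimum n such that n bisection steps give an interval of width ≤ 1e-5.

Width after n steps is 10/2^n. Need 2^n ≥ 10/1e-5 = 1000000.
2^19 = 524288 < 1000000 ≤ 2^20 = 1048576, so n = 20.

20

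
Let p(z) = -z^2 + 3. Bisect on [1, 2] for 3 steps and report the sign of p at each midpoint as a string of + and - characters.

+-+

p(1.5) = 0.75 > 0, so the root lies in [1.5, 2]
p(1.75) = -0.0625 < 0, so the root lies in [1.5, 1.75]
p(1.625) = 0.359375 > 0, so the root lies in [1.625, 1.75]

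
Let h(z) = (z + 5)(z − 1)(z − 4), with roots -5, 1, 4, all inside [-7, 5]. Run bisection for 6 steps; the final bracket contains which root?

m = -1, h(m) = 40 (+); new bracket [-7, -1]
m = -4, h(m) = 40 (+); new bracket [-7, -4]
m = -5.5, h(m) = -30.875 (−); new bracket [-5.5, -4]
m = -4.75, h(m) = 12.5781 (+); new bracket [-5.5, -4.75]
m = -5.125, h(m) = -6.9863 (−); new bracket [-5.125, -4.75]
m = -4.9375, h(m) = 3.3167 (+); new bracket [-5.125, -4.9375]

-5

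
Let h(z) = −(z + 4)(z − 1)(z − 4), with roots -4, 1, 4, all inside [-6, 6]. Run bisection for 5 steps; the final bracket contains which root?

-4

z = 0 gives h = -16, negative; keep [-6, 0]
z = -3 gives h = -28, negative; keep [-6, -3]
z = -4.5 gives h = 23.375, positive; keep [-4.5, -3]
z = -3.75 gives h = -9.2031, negative; keep [-4.5, -3.75]
z = -4.125 gives h = 5.2051, positive; keep [-4.125, -3.75]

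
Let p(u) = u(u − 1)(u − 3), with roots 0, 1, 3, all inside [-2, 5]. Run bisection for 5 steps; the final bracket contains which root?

midpoint 1.5: p = -1.125 < 0 → [1.5, 5]
midpoint 3.25: p = 1.828125 > 0 → [1.5, 3.25]
midpoint 2.375: p = -2.041016 < 0 → [2.375, 3.25]
midpoint 2.8125: p = -0.9558 < 0 → [2.8125, 3.25]
midpoint 3.03125: p = 0.1924 > 0 → [2.8125, 3.03125]

3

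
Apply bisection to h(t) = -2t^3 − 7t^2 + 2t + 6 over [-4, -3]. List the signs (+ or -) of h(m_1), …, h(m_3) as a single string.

midpoint -3.5: h = -1 < 0 → [-4, -3.5]
midpoint -3.75: h = 5.53125 > 0 → [-3.75, -3.5]
midpoint -3.625: h = 2.035156 > 0 → [-3.625, -3.5]

-++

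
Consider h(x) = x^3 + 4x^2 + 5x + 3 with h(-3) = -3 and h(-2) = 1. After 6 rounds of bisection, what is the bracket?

[-2.46875, -2.453125]

midpoint -2.5: h = -0.125 < 0 → [-2.5, -2]
midpoint -2.25: h = 0.609375 > 0 → [-2.5, -2.25]
midpoint -2.375: h = 0.291016 > 0 → [-2.5, -2.375]
midpoint -2.4375: h = 0.0959 > 0 → [-2.5, -2.4375]
midpoint -2.46875: h = -0.0112 < 0 → [-2.46875, -2.4375]
midpoint -2.453125: h = 0.0432 > 0 → [-2.46875, -2.453125]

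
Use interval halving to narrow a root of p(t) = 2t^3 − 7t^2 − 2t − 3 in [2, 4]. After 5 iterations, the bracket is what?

[3.8125, 3.875]

m = 3, p(m) = -18 (−); new bracket [3, 4]
m = 3.5, p(m) = -10 (−); new bracket [3.5, 4]
m = 3.75, p(m) = -3.46875 (−); new bracket [3.75, 4]
m = 3.875, p(m) = 0.5117 (+); new bracket [3.75, 3.875]
m = 3.8125, p(m) = -1.5405 (−); new bracket [3.8125, 3.875]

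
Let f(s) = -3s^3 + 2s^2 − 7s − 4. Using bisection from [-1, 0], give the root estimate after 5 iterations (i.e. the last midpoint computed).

m = -0.5, f(m) = 0.375 (+); new bracket [-0.5, 0]
m = -0.25, f(m) = -2.078125 (−); new bracket [-0.5, -0.25]
m = -0.375, f(m) = -0.935547 (−); new bracket [-0.5, -0.375]
m = -0.4375, f(m) = -0.3035 (−); new bracket [-0.5, -0.4375]
m = -0.46875, f(m) = 0.0297 (+); new bracket [-0.46875, -0.4375]

-0.46875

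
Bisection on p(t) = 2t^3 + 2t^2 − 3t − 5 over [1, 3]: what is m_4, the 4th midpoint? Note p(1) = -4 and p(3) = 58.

1.375

m = 2, p(m) = 13 (+); new bracket [1, 2]
m = 1.5, p(m) = 1.75 (+); new bracket [1, 1.5]
m = 1.25, p(m) = -1.71875 (−); new bracket [1.25, 1.5]
m = 1.375, p(m) = -0.1445 (−); new bracket [1.375, 1.5]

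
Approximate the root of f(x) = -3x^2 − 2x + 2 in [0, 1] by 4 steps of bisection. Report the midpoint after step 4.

midpoint 0.5: f = 0.25 > 0 → [0.5, 1]
midpoint 0.75: f = -1.1875 < 0 → [0.5, 0.75]
midpoint 0.625: f = -0.421875 < 0 → [0.5, 0.625]
midpoint 0.5625: f = -0.0742 < 0 → [0.5, 0.5625]

0.5625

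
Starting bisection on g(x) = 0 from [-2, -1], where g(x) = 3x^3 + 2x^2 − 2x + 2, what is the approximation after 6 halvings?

g(-1.5) = -0.625 < 0, so the root lies in [-1.5, -1]
g(-1.25) = 1.765625 > 0, so the root lies in [-1.5, -1.25]
g(-1.375) = 0.732422 > 0, so the root lies in [-1.5, -1.375]
g(-1.4375) = 0.0964 > 0, so the root lies in [-1.5, -1.4375]
g(-1.46875) = -0.2533 < 0, so the root lies in [-1.46875, -1.4375]
g(-1.453125) = -0.0757 < 0, so the root lies in [-1.453125, -1.4375]

-1.453125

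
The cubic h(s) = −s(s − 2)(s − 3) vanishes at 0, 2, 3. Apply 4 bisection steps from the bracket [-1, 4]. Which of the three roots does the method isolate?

s = 1.5 gives h = -1.125, negative; keep [-1, 1.5]
s = 0.25 gives h = -1.203125, negative; keep [-1, 0.25]
s = -0.375 gives h = 3.005859, positive; keep [-0.375, 0.25]
s = -0.0625 gives h = 0.3948, positive; keep [-0.0625, 0.25]

0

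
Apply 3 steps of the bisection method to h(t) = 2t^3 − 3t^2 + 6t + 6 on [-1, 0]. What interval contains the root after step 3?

midpoint -0.5: h = 2 > 0 → [-1, -0.5]
midpoint -0.75: h = -1.03125 < 0 → [-0.75, -0.5]
midpoint -0.625: h = 0.589844 > 0 → [-0.75, -0.625]

[-0.75, -0.625]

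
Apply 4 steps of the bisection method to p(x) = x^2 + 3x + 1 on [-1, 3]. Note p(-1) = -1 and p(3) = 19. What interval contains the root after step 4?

[-0.5, -0.25]

p(1) = 5 > 0, so the root lies in [-1, 1]
p(0) = 1 > 0, so the root lies in [-1, 0]
p(-0.5) = -0.25 < 0, so the root lies in [-0.5, 0]
p(-0.25) = 0.3125 > 0, so the root lies in [-0.5, -0.25]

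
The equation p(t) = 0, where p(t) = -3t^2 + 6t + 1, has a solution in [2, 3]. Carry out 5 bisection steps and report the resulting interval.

[2.125, 2.15625]

midpoint 2.5: p = -2.75 < 0 → [2, 2.5]
midpoint 2.25: p = -0.6875 < 0 → [2, 2.25]
midpoint 2.125: p = 0.203125 > 0 → [2.125, 2.25]
midpoint 2.1875: p = -0.2305 < 0 → [2.125, 2.1875]
midpoint 2.15625: p = -0.0107 < 0 → [2.125, 2.15625]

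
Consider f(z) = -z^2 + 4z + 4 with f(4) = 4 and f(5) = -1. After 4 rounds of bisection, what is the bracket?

[4.8125, 4.875]

midpoint 4.5: f = 1.75 > 0 → [4.5, 5]
midpoint 4.75: f = 0.4375 > 0 → [4.75, 5]
midpoint 4.875: f = -0.265625 < 0 → [4.75, 4.875]
midpoint 4.8125: f = 0.0898 > 0 → [4.8125, 4.875]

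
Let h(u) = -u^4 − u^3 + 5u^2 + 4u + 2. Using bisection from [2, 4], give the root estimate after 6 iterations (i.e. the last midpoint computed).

h(3) = -49 < 0, so the root lies in [2, 3]
h(2.5) = -11.4375 < 0, so the root lies in [2, 2.5]
h(2.25) = -0.707031 < 0, so the root lies in [2, 2.25]
h(2.125) = 3.0916 > 0, so the root lies in [2.125, 2.25]
h(2.1875) = 1.3105 > 0, so the root lies in [2.1875, 2.25]
h(2.21875) = 0.3322 > 0, so the root lies in [2.21875, 2.25]

2.21875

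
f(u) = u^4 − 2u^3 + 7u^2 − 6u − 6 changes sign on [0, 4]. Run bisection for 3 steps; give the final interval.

[1.5, 2]

f(2) = 10 > 0, so the root lies in [0, 2]
f(1) = -6 < 0, so the root lies in [1, 2]
f(1.5) = -0.9375 < 0, so the root lies in [1.5, 2]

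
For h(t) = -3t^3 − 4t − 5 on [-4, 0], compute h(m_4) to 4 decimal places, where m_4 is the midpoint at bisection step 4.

-0.7344

h(-2) = 27 > 0, so the root lies in [-2, 0]
h(-1) = 2 > 0, so the root lies in [-1, 0]
h(-0.5) = -2.625 < 0, so the root lies in [-1, -0.5]
h(-0.75) = -0.7344 < 0, so the root lies in [-1, -0.75]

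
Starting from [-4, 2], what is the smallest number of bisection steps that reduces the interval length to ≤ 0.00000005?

Width after n steps is 6/2^n. Need 2^n ≥ 6/0.00000005 = 120000000.
2^26 = 67108864 < 120000000 ≤ 2^27 = 134217728, so n = 27.

27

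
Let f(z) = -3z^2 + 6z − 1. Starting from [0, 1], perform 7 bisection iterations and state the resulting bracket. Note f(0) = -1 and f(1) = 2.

m = 0.5, f(m) = 1.25 (+); new bracket [0, 0.5]
m = 0.25, f(m) = 0.3125 (+); new bracket [0, 0.25]
m = 0.125, f(m) = -0.296875 (−); new bracket [0.125, 0.25]
m = 0.1875, f(m) = 0.0195 (+); new bracket [0.125, 0.1875]
m = 0.15625, f(m) = -0.1357 (−); new bracket [0.15625, 0.1875]
m = 0.171875, f(m) = -0.0574 (−); new bracket [0.171875, 0.1875]
m = 0.1796875, f(m) = -0.0187 (−); new bracket [0.1796875, 0.1875]

[0.1796875, 0.1875]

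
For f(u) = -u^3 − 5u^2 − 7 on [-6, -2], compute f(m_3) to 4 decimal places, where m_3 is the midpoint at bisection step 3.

8.1250

u = -4 gives f = -23, negative; keep [-6, -4]
u = -5 gives f = -7, negative; keep [-6, -5]
u = -5.5 gives f = 8.125, positive; keep [-5.5, -5]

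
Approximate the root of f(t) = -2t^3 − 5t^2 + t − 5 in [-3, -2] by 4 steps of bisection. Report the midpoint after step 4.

-2.9375

f(-2.5) = -7.5 < 0, so the root lies in [-3, -2.5]
f(-2.75) = -3.96875 < 0, so the root lies in [-3, -2.75]
f(-2.875) = -1.675781 < 0, so the root lies in [-3, -2.875]
f(-2.9375) = -0.3872 < 0, so the root lies in [-3, -2.9375]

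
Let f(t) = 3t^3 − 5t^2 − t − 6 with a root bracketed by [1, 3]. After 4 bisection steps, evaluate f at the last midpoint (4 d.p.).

-1.9160

t = 2 gives f = -4, negative; keep [2, 3]
t = 2.5 gives f = 7.125, positive; keep [2, 2.5]
t = 2.25 gives f = 0.609375, positive; keep [2, 2.25]
t = 2.125 gives f = -1.916, negative; keep [2.125, 2.25]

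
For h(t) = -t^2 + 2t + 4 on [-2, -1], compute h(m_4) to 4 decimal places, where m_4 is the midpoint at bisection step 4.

0.2148

t = -1.5 gives h = -1.25, negative; keep [-1.5, -1]
t = -1.25 gives h = -0.0625, negative; keep [-1.25, -1]
t = -1.125 gives h = 0.484375, positive; keep [-1.25, -1.125]
t = -1.1875 gives h = 0.2148, positive; keep [-1.25, -1.1875]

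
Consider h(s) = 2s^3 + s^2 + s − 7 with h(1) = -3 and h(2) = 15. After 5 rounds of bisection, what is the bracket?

h(1.5) = 3.5 > 0, so the root lies in [1, 1.5]
h(1.25) = -0.28125 < 0, so the root lies in [1.25, 1.5]
h(1.375) = 1.464844 > 0, so the root lies in [1.25, 1.375]
h(1.3125) = 0.5571 > 0, so the root lies in [1.25, 1.3125]
h(1.28125) = 0.1295 > 0, so the root lies in [1.25, 1.28125]

[1.25, 1.28125]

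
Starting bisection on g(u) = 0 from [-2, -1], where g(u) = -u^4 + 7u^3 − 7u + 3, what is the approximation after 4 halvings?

-1.0625

m = -1.5, g(m) = -15.1875 (−); new bracket [-1.5, -1]
m = -1.25, g(m) = -4.363281 (−); new bracket [-1.25, -1]
m = -1.125, g(m) = -0.693604 (−); new bracket [-1.125, -1]
m = -1.0625, g(m) = 0.7668 (+); new bracket [-1.125, -1.0625]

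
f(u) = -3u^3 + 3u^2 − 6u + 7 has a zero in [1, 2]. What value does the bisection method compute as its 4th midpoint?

1.0625

f(1.5) = -5.375 < 0, so the root lies in [1, 1.5]
f(1.25) = -1.671875 < 0, so the root lies in [1, 1.25]
f(1.125) = -0.224609 < 0, so the root lies in [1, 1.125]
f(1.0625) = 0.4133 > 0, so the root lies in [1.0625, 1.125]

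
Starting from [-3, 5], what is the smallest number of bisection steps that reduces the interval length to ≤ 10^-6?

23

Width after n steps is 8/2^n. Need 2^n ≥ 8/10^-6 = 8000000.
2^22 = 4194304 < 8000000 ≤ 2^23 = 8388608, so n = 23.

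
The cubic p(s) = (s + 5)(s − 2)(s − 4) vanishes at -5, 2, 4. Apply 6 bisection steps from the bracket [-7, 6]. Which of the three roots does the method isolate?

-5

midpoint -0.5: p = 50.625 > 0 → [-7, -0.5]
midpoint -3.75: p = 55.703125 > 0 → [-7, -3.75]
midpoint -5.375: p = -25.927734 < 0 → [-5.375, -3.75]
midpoint -4.5625: p = 24.5837 > 0 → [-5.375, -4.5625]
midpoint -4.96875: p = 1.9532 > 0 → [-5.375, -4.96875]
midpoint -5.171875: p = -11.3059 < 0 → [-5.171875, -4.96875]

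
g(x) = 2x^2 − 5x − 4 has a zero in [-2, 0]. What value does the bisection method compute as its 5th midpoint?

midpoint -1: g = 3 > 0 → [-1, 0]
midpoint -0.5: g = -1 < 0 → [-1, -0.5]
midpoint -0.75: g = 0.875 > 0 → [-0.75, -0.5]
midpoint -0.625: g = -0.0938 < 0 → [-0.75, -0.625]
midpoint -0.6875: g = 0.3828 > 0 → [-0.6875, -0.625]

-0.6875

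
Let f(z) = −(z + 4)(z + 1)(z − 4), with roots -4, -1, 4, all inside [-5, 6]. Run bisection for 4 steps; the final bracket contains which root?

midpoint 0.5: f = 23.625 > 0 → [0.5, 6]
midpoint 3.25: f = 23.109375 > 0 → [3.25, 6]
midpoint 4.625: f = -30.322266 < 0 → [3.25, 4.625]
midpoint 3.9375: f = 2.4495 > 0 → [3.9375, 4.625]

4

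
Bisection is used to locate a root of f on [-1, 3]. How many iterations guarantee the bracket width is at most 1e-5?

Width after n steps is 4/2^n. Need 2^n ≥ 4/1e-5 = 400000.
2^18 = 262144 < 400000 ≤ 2^19 = 524288, so n = 19.

19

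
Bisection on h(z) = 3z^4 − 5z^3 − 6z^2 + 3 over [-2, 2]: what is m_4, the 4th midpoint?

h(0) = 3 > 0, so the root lies in [0, 2]
h(1) = -5 < 0, so the root lies in [0, 1]
h(0.5) = 1.0625 > 0, so the root lies in [0.5, 1]
h(0.75) = -1.5352 < 0, so the root lies in [0.5, 0.75]

0.75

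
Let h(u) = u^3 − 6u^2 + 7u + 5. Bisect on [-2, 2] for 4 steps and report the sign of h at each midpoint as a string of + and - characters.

m = 0, h(m) = 5 (+); new bracket [-2, 0]
m = -1, h(m) = -9 (−); new bracket [-1, 0]
m = -0.5, h(m) = -0.125 (−); new bracket [-0.5, 0]
m = -0.25, h(m) = 2.8594 (+); new bracket [-0.5, -0.25]

+--+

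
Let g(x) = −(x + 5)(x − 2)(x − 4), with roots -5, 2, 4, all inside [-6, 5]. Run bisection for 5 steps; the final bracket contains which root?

g(-0.5) = -50.625 < 0, so the root lies in [-6, -0.5]
g(-3.25) = -66.609375 < 0, so the root lies in [-6, -3.25]
g(-4.625) = -21.427734 < 0, so the root lies in [-6, -4.625]
g(-5.3125) = 21.2805 > 0, so the root lies in [-5.3125, -4.625]
g(-4.96875) = -1.9532 < 0, so the root lies in [-5.3125, -4.96875]

-5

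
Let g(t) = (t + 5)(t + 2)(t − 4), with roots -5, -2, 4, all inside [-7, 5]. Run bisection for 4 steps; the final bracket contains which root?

midpoint -1: g = -20 < 0 → [-1, 5]
midpoint 2: g = -56 < 0 → [2, 5]
midpoint 3.5: g = -23.375 < 0 → [3.5, 5]
midpoint 4.25: g = 14.4531 > 0 → [3.5, 4.25]

4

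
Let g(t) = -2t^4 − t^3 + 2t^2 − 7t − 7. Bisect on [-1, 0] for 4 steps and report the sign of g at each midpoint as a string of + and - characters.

m = -0.5, g(m) = -3 (−); new bracket [-1, -0.5]
m = -0.75, g(m) = -0.835938 (−); new bracket [-1, -0.75]
m = -0.875, g(m) = 0.153809 (+); new bracket [-0.875, -0.75]
m = -0.8125, g(m) = -0.3274 (−); new bracket [-0.875, -0.8125]

--+-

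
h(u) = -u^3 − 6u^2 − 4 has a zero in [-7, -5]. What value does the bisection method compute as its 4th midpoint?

u = -6 gives h = -4, negative; keep [-7, -6]
u = -6.5 gives h = 17.125, positive; keep [-6.5, -6]
u = -6.25 gives h = 5.765625, positive; keep [-6.25, -6]
u = -6.125 gives h = 0.6895, positive; keep [-6.125, -6]

-6.125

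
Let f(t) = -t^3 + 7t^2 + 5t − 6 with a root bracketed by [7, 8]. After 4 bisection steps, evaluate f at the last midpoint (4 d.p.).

t = 7.5 gives f = 3.375, positive; keep [7.5, 8]
t = 7.75 gives f = -12.296875, negative; keep [7.5, 7.75]
t = 7.625 gives f = -4.212891, negative; keep [7.5, 7.625]
t = 7.5625 gives f = -0.3577, negative; keep [7.5, 7.5625]

-0.3577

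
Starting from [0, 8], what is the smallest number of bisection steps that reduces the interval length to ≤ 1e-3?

13

Width after n steps is 8/2^n. Need 2^n ≥ 8/1e-3 = 8000.
2^12 = 4096 < 8000 ≤ 2^13 = 8192, so n = 13.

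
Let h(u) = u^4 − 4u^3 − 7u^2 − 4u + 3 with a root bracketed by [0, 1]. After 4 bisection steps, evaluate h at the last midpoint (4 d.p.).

-0.3882

h(0.5) = -1.1875 < 0, so the root lies in [0, 0.5]
h(0.25) = 1.503906 > 0, so the root lies in [0.25, 0.5]
h(0.375) = 0.324463 > 0, so the root lies in [0.375, 0.5]
h(0.4375) = -0.3882 < 0, so the root lies in [0.375, 0.4375]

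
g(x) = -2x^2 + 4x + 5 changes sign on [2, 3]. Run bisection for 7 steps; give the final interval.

m = 2.5, g(m) = 2.5 (+); new bracket [2.5, 3]
m = 2.75, g(m) = 0.875 (+); new bracket [2.75, 3]
m = 2.875, g(m) = -0.03125 (−); new bracket [2.75, 2.875]
m = 2.8125, g(m) = 0.4297 (+); new bracket [2.8125, 2.875]
m = 2.84375, g(m) = 0.2012 (+); new bracket [2.84375, 2.875]
m = 2.859375, g(m) = 0.0854 (+); new bracket [2.859375, 2.875]
m = 2.8671875, g(m) = 0.0272 (+); new bracket [2.8671875, 2.875]

[2.8671875, 2.875]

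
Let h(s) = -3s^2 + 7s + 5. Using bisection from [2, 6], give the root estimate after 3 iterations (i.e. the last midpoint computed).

midpoint 4: h = -15 < 0 → [2, 4]
midpoint 3: h = -1 < 0 → [2, 3]
midpoint 2.5: h = 3.75 > 0 → [2.5, 3]

2.5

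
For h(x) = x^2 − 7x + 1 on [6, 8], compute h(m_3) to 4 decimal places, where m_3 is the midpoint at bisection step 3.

-0.6875

x = 7 gives h = 1, positive; keep [6, 7]
x = 6.5 gives h = -2.25, negative; keep [6.5, 7]
x = 6.75 gives h = -0.6875, negative; keep [6.75, 7]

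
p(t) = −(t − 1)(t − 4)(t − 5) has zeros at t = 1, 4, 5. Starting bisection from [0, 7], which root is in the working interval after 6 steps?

1

t = 3.5 gives p = -1.875, negative; keep [0, 3.5]
t = 1.75 gives p = -5.484375, negative; keep [0, 1.75]
t = 0.875 gives p = 1.611328, positive; keep [0.875, 1.75]
t = 1.3125 gives p = -3.0969, negative; keep [0.875, 1.3125]
t = 1.09375 gives p = -1.0643, negative; keep [0.875, 1.09375]
t = 0.984375 gives p = 0.1892, positive; keep [0.984375, 1.09375]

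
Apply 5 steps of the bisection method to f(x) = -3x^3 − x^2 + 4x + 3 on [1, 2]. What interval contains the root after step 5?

x = 1.5 gives f = -3.375, negative; keep [1, 1.5]
x = 1.25 gives f = 0.578125, positive; keep [1.25, 1.5]
x = 1.375 gives f = -1.189453, negative; keep [1.25, 1.375]
x = 1.3125 gives f = -0.2556, negative; keep [1.25, 1.3125]
x = 1.28125 gives f = 0.1735, positive; keep [1.28125, 1.3125]

[1.28125, 1.3125]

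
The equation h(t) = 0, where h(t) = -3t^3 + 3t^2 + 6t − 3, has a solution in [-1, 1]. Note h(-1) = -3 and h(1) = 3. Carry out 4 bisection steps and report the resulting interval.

m = 0, h(m) = -3 (−); new bracket [0, 1]
m = 0.5, h(m) = 0.375 (+); new bracket [0, 0.5]
m = 0.25, h(m) = -1.359375 (−); new bracket [0.25, 0.5]
m = 0.375, h(m) = -0.4863 (−); new bracket [0.375, 0.5]

[0.375, 0.5]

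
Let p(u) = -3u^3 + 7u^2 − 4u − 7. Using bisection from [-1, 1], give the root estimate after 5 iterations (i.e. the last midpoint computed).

p(0) = -7 < 0, so the root lies in [-1, 0]
p(-0.5) = -2.875 < 0, so the root lies in [-1, -0.5]
p(-0.75) = 1.203125 > 0, so the root lies in [-0.75, -0.5]
p(-0.625) = -1.0332 < 0, so the root lies in [-0.75, -0.625]
p(-0.6875) = 0.0334 > 0, so the root lies in [-0.6875, -0.625]

-0.6875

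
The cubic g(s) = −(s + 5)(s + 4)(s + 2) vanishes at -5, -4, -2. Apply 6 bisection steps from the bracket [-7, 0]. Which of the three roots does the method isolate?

m = -3.5, g(m) = 1.125 (+); new bracket [-3.5, 0]
m = -1.75, g(m) = -1.828125 (−); new bracket [-3.5, -1.75]
m = -2.625, g(m) = 2.041016 (+); new bracket [-2.625, -1.75]
m = -2.1875, g(m) = 0.9558 (+); new bracket [-2.1875, -1.75]
m = -1.96875, g(m) = -0.1924 (−); new bracket [-2.1875, -1.96875]
m = -2.078125, g(m) = 0.4387 (+); new bracket [-2.078125, -1.96875]

-2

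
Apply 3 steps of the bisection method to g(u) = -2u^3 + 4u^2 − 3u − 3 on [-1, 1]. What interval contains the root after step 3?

u = 0 gives g = -3, negative; keep [-1, 0]
u = -0.5 gives g = -0.25, negative; keep [-1, -0.5]
u = -0.75 gives g = 2.34375, positive; keep [-0.75, -0.5]

[-0.75, -0.5]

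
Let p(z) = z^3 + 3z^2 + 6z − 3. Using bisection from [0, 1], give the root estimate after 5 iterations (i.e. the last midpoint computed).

0.40625

z = 0.5 gives p = 0.875, positive; keep [0, 0.5]
z = 0.25 gives p = -1.296875, negative; keep [0.25, 0.5]
z = 0.375 gives p = -0.275391, negative; keep [0.375, 0.5]
z = 0.4375 gives p = 0.283, positive; keep [0.375, 0.4375]
z = 0.40625 gives p = -0.0003, negative; keep [0.40625, 0.4375]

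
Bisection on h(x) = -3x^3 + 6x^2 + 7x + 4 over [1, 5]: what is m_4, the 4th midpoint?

2.75

x = 3 gives h = -2, negative; keep [1, 3]
x = 2 gives h = 18, positive; keep [2, 3]
x = 2.5 gives h = 12.125, positive; keep [2.5, 3]
x = 2.75 gives h = 6.2344, positive; keep [2.75, 3]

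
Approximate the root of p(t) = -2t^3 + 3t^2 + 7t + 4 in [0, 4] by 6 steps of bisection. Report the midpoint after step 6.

m = 2, p(m) = 14 (+); new bracket [2, 4]
m = 3, p(m) = -2 (−); new bracket [2, 3]
m = 2.5, p(m) = 9 (+); new bracket [2.5, 3]
m = 2.75, p(m) = 4.3438 (+); new bracket [2.75, 3]
m = 2.875, p(m) = 1.3945 (+); new bracket [2.875, 3]
m = 2.9375, p(m) = -0.2456 (−); new bracket [2.875, 2.9375]

2.9375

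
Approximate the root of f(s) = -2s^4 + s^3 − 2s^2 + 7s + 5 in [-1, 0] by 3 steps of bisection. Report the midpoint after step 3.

midpoint -0.5: f = 0.75 > 0 → [-1, -0.5]
midpoint -0.75: f = -2.429688 < 0 → [-0.75, -0.5]
midpoint -0.625: f = -0.705566 < 0 → [-0.625, -0.5]

-0.625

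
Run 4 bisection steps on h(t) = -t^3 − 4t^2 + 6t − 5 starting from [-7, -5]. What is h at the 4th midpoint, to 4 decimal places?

2.4746

h(-6) = 31 > 0, so the root lies in [-6, -5]
h(-5.5) = 7.375 > 0, so the root lies in [-5.5, -5]
h(-5.25) = -2.046875 < 0, so the root lies in [-5.5, -5.25]
h(-5.375) = 2.4746 > 0, so the root lies in [-5.375, -5.25]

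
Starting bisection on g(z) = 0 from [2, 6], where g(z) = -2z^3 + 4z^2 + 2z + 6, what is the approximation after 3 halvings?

midpoint 4: g = -50 < 0 → [2, 4]
midpoint 3: g = -6 < 0 → [2, 3]
midpoint 2.5: g = 4.75 > 0 → [2.5, 3]

2.5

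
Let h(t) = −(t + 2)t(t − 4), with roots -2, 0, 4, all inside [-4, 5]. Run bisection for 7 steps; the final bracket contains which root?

4

t = 0.5 gives h = 4.375, positive; keep [0.5, 5]
t = 2.75 gives h = 16.328125, positive; keep [2.75, 5]
t = 3.875 gives h = 2.845703, positive; keep [3.875, 5]
t = 4.4375 gives h = -12.4978, negative; keep [3.875, 4.4375]
t = 4.15625 gives h = -3.998, negative; keep [3.875, 4.15625]
t = 4.015625 gives h = -0.3774, negative; keep [3.875, 4.015625]
t = 3.9453125 gives h = 1.2828, positive; keep [3.9453125, 4.015625]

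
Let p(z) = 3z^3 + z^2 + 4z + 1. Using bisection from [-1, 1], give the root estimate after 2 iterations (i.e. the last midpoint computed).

m = 0, p(m) = 1 (+); new bracket [-1, 0]
m = -0.5, p(m) = -1.125 (−); new bracket [-0.5, 0]

-0.5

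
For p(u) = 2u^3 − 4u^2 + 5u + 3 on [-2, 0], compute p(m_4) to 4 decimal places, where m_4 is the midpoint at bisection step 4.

0.4570

p(-1) = -8 < 0, so the root lies in [-1, 0]
p(-0.5) = -0.75 < 0, so the root lies in [-0.5, 0]
p(-0.25) = 1.46875 > 0, so the root lies in [-0.5, -0.25]
p(-0.375) = 0.457 > 0, so the root lies in [-0.5, -0.375]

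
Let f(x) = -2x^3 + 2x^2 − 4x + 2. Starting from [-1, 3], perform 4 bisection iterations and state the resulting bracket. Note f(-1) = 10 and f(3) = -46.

x = 1 gives f = -2, negative; keep [-1, 1]
x = 0 gives f = 2, positive; keep [0, 1]
x = 0.5 gives f = 0.25, positive; keep [0.5, 1]
x = 0.75 gives f = -0.7188, negative; keep [0.5, 0.75]

[0.5, 0.75]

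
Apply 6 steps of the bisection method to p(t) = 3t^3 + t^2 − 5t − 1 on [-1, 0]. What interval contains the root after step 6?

midpoint -0.5: p = 1.375 > 0 → [-0.5, 0]
midpoint -0.25: p = 0.265625 > 0 → [-0.25, 0]
midpoint -0.125: p = -0.365234 < 0 → [-0.25, -0.125]
midpoint -0.1875: p = -0.0471 < 0 → [-0.25, -0.1875]
midpoint -0.21875: p = 0.1102 > 0 → [-0.21875, -0.1875]
midpoint -0.203125: p = 0.0317 > 0 → [-0.203125, -0.1875]

[-0.203125, -0.1875]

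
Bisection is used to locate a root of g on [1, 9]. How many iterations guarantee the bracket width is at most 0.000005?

21

Width after n steps is 8/2^n. Need 2^n ≥ 8/0.000005 = 1600000.
2^20 = 1048576 < 1600000 ≤ 2^21 = 2097152, so n = 21.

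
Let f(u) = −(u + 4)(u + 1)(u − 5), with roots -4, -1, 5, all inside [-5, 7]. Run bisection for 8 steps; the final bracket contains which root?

midpoint 1: f = 40 > 0 → [1, 7]
midpoint 4: f = 40 > 0 → [4, 7]
midpoint 5.5: f = -30.875 < 0 → [4, 5.5]
midpoint 4.75: f = 12.5781 > 0 → [4.75, 5.5]
midpoint 5.125: f = -6.9863 < 0 → [4.75, 5.125]
midpoint 4.9375: f = 3.3167 > 0 → [4.9375, 5.125]
midpoint 5.03125: f = -1.7022 < 0 → [4.9375, 5.03125]
midpoint 4.984375: f = 0.8401 > 0 → [4.984375, 5.03125]

5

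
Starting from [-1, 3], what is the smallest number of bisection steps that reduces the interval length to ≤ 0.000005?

20

Width after n steps is 4/2^n. Need 2^n ≥ 4/0.000005 = 800000.
2^19 = 524288 < 800000 ≤ 2^20 = 1048576, so n = 20.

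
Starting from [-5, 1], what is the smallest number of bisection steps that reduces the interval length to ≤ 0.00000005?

27

Width after n steps is 6/2^n. Need 2^n ≥ 6/0.00000005 = 120000000.
2^26 = 67108864 < 120000000 ≤ 2^27 = 134217728, so n = 27.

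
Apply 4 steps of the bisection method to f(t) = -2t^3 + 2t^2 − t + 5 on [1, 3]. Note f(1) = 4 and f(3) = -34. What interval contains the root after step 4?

f(2) = -5 < 0, so the root lies in [1, 2]
f(1.5) = 1.25 > 0, so the root lies in [1.5, 2]
f(1.75) = -1.34375 < 0, so the root lies in [1.5, 1.75]
f(1.625) = 0.0742 > 0, so the root lies in [1.625, 1.75]

[1.625, 1.75]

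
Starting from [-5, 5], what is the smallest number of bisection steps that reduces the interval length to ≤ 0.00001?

20

Width after n steps is 10/2^n. Need 2^n ≥ 10/0.00001 = 1000000.
2^19 = 524288 < 1000000 ≤ 2^20 = 1048576, so n = 20.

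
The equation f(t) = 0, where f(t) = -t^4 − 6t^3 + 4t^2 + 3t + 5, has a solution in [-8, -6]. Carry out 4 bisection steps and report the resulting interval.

[-6.625, -6.5]

m = -7, f(m) = -163 (−); new bracket [-7, -6]
m = -6.5, f(m) = 17.1875 (+); new bracket [-7, -6.5]
m = -6.75, f(m) = -63.660156 (−); new bracket [-6.75, -6.5]
m = -6.625, f(m) = -21.0471 (−); new bracket [-6.625, -6.5]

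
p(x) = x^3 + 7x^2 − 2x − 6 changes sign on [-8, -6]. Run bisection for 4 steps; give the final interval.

midpoint -7: p = 8 > 0 → [-8, -7]
midpoint -7.5: p = -19.125 < 0 → [-7.5, -7]
midpoint -7.25: p = -4.640625 < 0 → [-7.25, -7]
midpoint -7.125: p = 1.9043 > 0 → [-7.25, -7.125]

[-7.25, -7.125]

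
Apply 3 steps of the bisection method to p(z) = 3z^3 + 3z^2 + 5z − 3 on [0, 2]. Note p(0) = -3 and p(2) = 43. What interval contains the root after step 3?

[0.25, 0.5]

m = 1, p(m) = 8 (+); new bracket [0, 1]
m = 0.5, p(m) = 0.625 (+); new bracket [0, 0.5]
m = 0.25, p(m) = -1.515625 (−); new bracket [0.25, 0.5]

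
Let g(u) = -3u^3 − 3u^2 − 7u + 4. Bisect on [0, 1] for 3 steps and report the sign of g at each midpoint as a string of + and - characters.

-++

u = 0.5 gives g = -0.625, negative; keep [0, 0.5]
u = 0.25 gives g = 2.015625, positive; keep [0.25, 0.5]
u = 0.375 gives g = 0.794922, positive; keep [0.375, 0.5]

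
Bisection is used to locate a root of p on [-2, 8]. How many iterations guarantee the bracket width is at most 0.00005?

Width after n steps is 10/2^n. Need 2^n ≥ 10/0.00005 = 200000.
2^17 = 131072 < 200000 ≤ 2^18 = 262144, so n = 18.

18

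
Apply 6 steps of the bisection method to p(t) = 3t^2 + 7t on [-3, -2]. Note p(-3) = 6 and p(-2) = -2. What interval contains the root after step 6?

t = -2.5 gives p = 1.25, positive; keep [-2.5, -2]
t = -2.25 gives p = -0.5625, negative; keep [-2.5, -2.25]
t = -2.375 gives p = 0.296875, positive; keep [-2.375, -2.25]
t = -2.3125 gives p = -0.1445, negative; keep [-2.375, -2.3125]
t = -2.34375 gives p = 0.0732, positive; keep [-2.34375, -2.3125]
t = -2.328125 gives p = -0.0364, negative; keep [-2.34375, -2.328125]

[-2.34375, -2.328125]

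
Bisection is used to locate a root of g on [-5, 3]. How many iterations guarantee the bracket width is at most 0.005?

Width after n steps is 8/2^n. Need 2^n ≥ 8/0.005 = 1600.
2^10 = 1024 < 1600 ≤ 2^11 = 2048, so n = 11.

11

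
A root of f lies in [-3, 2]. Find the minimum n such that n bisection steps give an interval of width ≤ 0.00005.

Width after n steps is 5/2^n. Need 2^n ≥ 5/0.00005 = 100000.
2^16 = 65536 < 100000 ≤ 2^17 = 131072, so n = 17.

17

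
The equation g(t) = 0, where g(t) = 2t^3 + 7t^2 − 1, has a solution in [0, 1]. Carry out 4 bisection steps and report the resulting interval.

g(0.5) = 1 > 0, so the root lies in [0, 0.5]
g(0.25) = -0.53125 < 0, so the root lies in [0.25, 0.5]
g(0.375) = 0.089844 > 0, so the root lies in [0.25, 0.375]
g(0.3125) = -0.2554 < 0, so the root lies in [0.3125, 0.375]

[0.3125, 0.375]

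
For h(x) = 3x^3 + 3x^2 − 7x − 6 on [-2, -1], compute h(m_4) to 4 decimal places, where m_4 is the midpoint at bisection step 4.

h(-1.5) = 1.125 > 0, so the root lies in [-2, -1.5]
h(-1.75) = -0.640625 < 0, so the root lies in [-1.75, -1.5]
h(-1.625) = 0.423828 > 0, so the root lies in [-1.75, -1.625]
h(-1.6875) = -0.0608 < 0, so the root lies in [-1.6875, -1.625]

-0.0608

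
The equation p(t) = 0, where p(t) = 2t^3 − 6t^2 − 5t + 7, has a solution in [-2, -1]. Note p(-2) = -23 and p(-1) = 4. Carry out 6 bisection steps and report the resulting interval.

m = -1.5, p(m) = -5.75 (−); new bracket [-1.5, -1]
m = -1.25, p(m) = -0.03125 (−); new bracket [-1.25, -1]
m = -1.125, p(m) = 2.183594 (+); new bracket [-1.25, -1.125]
m = -1.1875, p(m) = 1.1274 (+); new bracket [-1.25, -1.1875]
m = -1.21875, p(m) = 0.5611 (+); new bracket [-1.25, -1.21875]
m = -1.234375, p(m) = 0.2682 (+); new bracket [-1.25, -1.234375]

[-1.25, -1.234375]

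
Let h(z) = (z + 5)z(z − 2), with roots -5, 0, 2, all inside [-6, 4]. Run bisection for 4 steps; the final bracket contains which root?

-5

z = -1 gives h = 12, positive; keep [-6, -1]
z = -3.5 gives h = 28.875, positive; keep [-6, -3.5]
z = -4.75 gives h = 8.015625, positive; keep [-6, -4.75]
z = -5.375 gives h = -14.8652, negative; keep [-5.375, -4.75]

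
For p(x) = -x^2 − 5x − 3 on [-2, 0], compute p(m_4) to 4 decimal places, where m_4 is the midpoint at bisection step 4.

x = -1 gives p = 1, positive; keep [-1, 0]
x = -0.5 gives p = -0.75, negative; keep [-1, -0.5]
x = -0.75 gives p = 0.1875, positive; keep [-0.75, -0.5]
x = -0.625 gives p = -0.2656, negative; keep [-0.75, -0.625]

-0.2656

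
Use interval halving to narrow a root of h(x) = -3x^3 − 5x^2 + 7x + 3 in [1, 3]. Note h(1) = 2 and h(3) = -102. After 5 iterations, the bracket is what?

h(2) = -27 < 0, so the root lies in [1, 2]
h(1.5) = -7.875 < 0, so the root lies in [1, 1.5]
h(1.25) = -1.921875 < 0, so the root lies in [1, 1.25]
h(1.125) = 0.2754 > 0, so the root lies in [1.125, 1.25]
h(1.1875) = -0.762 < 0, so the root lies in [1.125, 1.1875]

[1.125, 1.1875]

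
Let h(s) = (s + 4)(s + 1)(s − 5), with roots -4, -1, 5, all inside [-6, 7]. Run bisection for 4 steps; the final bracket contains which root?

h(0.5) = -30.375 < 0, so the root lies in [0.5, 7]
h(3.75) = -46.015625 < 0, so the root lies in [3.75, 7]
h(5.375) = 22.412109 > 0, so the root lies in [3.75, 5.375]
h(4.5625) = -20.8376 < 0, so the root lies in [4.5625, 5.375]

5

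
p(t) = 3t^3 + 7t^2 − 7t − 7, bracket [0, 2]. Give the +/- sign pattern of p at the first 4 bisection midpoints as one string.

-++-

t = 1 gives p = -4, negative; keep [1, 2]
t = 1.5 gives p = 8.375, positive; keep [1, 1.5]
t = 1.25 gives p = 1.046875, positive; keep [1, 1.25]
t = 1.125 gives p = -1.7441, negative; keep [1.125, 1.25]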